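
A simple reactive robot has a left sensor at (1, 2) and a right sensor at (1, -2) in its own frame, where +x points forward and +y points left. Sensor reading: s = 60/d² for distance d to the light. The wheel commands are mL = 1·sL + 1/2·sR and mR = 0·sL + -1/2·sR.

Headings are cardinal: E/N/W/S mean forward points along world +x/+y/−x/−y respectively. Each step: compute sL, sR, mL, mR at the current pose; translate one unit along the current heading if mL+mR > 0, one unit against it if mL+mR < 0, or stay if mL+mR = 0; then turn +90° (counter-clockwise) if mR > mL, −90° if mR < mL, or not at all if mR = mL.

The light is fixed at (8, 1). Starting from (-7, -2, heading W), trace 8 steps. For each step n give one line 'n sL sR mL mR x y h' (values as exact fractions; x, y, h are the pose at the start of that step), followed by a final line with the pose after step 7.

0 60/281 60/257 23850/72217 -30/257 -7 -2 W
1 15/82 3/10 273/820 -3/20 -8 -2 N
2 4/15 60/241 1414/3615 -30/241 -8 -1 E
3 30/89 30/149 5805/13261 -15/149 -7 -1 S
4 60/281 60/257 23850/72217 -30/257 -7 -2 W
5 15/82 3/10 273/820 -3/20 -8 -2 N
6 4/15 60/241 1414/3615 -30/241 -8 -1 E
7 30/89 30/149 5805/13261 -15/149 -7 -1 S
final -7 -2 W

n=0: pose=(-7,-2,W); sL=60/281, sR=60/257; mL=23850/72217, mR=-30/257; mL+mR=60/281 → advance +1; mR−mL=-32280/72217 → turn -1·90°
n=1: pose=(-8,-2,N); sL=15/82, sR=3/10; mL=273/820, mR=-3/20; mL+mR=15/82 → advance +1; mR−mL=-99/205 → turn -1·90°
n=2: pose=(-8,-1,E); sL=4/15, sR=60/241; mL=1414/3615, mR=-30/241; mL+mR=4/15 → advance +1; mR−mL=-1864/3615 → turn -1·90°
n=3: pose=(-7,-1,S); sL=30/89, sR=30/149; mL=5805/13261, mR=-15/149; mL+mR=30/89 → advance +1; mR−mL=-7140/13261 → turn -1·90°
n=4: pose=(-7,-2,W); sL=60/281, sR=60/257; mL=23850/72217, mR=-30/257; mL+mR=60/281 → advance +1; mR−mL=-32280/72217 → turn -1·90°
n=5: pose=(-8,-2,N); sL=15/82, sR=3/10; mL=273/820, mR=-3/20; mL+mR=15/82 → advance +1; mR−mL=-99/205 → turn -1·90°
n=6: pose=(-8,-1,E); sL=4/15, sR=60/241; mL=1414/3615, mR=-30/241; mL+mR=4/15 → advance +1; mR−mL=-1864/3615 → turn -1·90°
n=7: pose=(-7,-1,S); sL=30/89, sR=30/149; mL=5805/13261, mR=-15/149; mL+mR=30/89 → advance +1; mR−mL=-7140/13261 → turn -1·90°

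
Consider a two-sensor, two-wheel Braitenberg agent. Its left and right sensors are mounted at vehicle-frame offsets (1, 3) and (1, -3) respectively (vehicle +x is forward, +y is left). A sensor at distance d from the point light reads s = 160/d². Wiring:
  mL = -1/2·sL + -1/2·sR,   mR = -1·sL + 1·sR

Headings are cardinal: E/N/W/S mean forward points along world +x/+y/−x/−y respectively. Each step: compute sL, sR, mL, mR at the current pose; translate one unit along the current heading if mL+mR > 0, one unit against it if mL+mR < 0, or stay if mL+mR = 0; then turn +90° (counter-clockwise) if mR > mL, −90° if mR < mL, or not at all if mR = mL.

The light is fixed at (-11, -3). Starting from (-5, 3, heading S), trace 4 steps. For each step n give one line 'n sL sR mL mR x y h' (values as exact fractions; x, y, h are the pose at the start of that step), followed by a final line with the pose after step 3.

n=0: pose=(-5,3,S); sL=80/53, sR=80/17; mL=-2800/901, mR=2880/901; mL+mR=80/901 → advance +1; mR−mL=5680/901 → turn +1·90°
n=1: pose=(-5,2,E); sL=160/113, sR=160/53; mL=-13280/5989, mR=9600/5989; mL+mR=-3680/5989 → advance -1; mR−mL=22880/5989 → turn +1·90°
n=2: pose=(-6,2,N); sL=4, sR=8/5; mL=-14/5, mR=-12/5; mL+mR=-26/5 → advance -1; mR−mL=2/5 → turn +1·90°
n=3: pose=(-6,1,W); sL=160/17, sR=32/13; mL=-1312/221, mR=-1536/221; mL+mR=-2848/221 → advance -1; mR−mL=-224/221 → turn -1·90°

0 80/53 80/17 -2800/901 2880/901 -5 3 S
1 160/113 160/53 -13280/5989 9600/5989 -5 2 E
2 4 8/5 -14/5 -12/5 -6 2 N
3 160/17 32/13 -1312/221 -1536/221 -6 1 W
final -5 1 N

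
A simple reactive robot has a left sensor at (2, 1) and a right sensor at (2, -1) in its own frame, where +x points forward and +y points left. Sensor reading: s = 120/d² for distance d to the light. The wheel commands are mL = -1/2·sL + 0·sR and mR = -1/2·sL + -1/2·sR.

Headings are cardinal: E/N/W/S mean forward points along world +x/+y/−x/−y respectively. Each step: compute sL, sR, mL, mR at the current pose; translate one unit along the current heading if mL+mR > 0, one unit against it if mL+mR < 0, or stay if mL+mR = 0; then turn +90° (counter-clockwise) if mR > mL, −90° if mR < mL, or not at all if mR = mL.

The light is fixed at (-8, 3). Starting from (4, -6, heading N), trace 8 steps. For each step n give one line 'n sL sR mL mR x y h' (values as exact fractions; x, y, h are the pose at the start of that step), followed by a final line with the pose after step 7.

n=0: pose=(4,-6,N); sL=12/17, sR=60/109; mL=-6/17, mR=-1164/1853; mL+mR=-1818/1853 → advance -1; mR−mL=-30/109 → turn -1·90°
n=1: pose=(4,-7,E); sL=120/277, sR=120/317; mL=-60/277, mR=-35640/87809; mL+mR=-54660/87809 → advance -1; mR−mL=-60/317 → turn -1·90°
n=2: pose=(3,-7,S); sL=5/12, sR=30/61; mL=-5/24, mR=-665/1464; mL+mR=-485/732 → advance -1; mR−mL=-15/61 → turn -1·90°
n=3: pose=(3,-6,W); sL=120/181, sR=24/29; mL=-60/181, mR=-3912/5249; mL+mR=-5652/5249 → advance -1; mR−mL=-12/29 → turn -1·90°
n=4: pose=(4,-6,N); sL=12/17, sR=60/109; mL=-6/17, mR=-1164/1853; mL+mR=-1818/1853 → advance -1; mR−mL=-30/109 → turn -1·90°
n=5: pose=(4,-7,E); sL=120/277, sR=120/317; mL=-60/277, mR=-35640/87809; mL+mR=-54660/87809 → advance -1; mR−mL=-60/317 → turn -1·90°
n=6: pose=(3,-7,S); sL=5/12, sR=30/61; mL=-5/24, mR=-665/1464; mL+mR=-485/732 → advance -1; mR−mL=-15/61 → turn -1·90°
n=7: pose=(3,-6,W); sL=120/181, sR=24/29; mL=-60/181, mR=-3912/5249; mL+mR=-5652/5249 → advance -1; mR−mL=-12/29 → turn -1·90°

0 12/17 60/109 -6/17 -1164/1853 4 -6 N
1 120/277 120/317 -60/277 -35640/87809 4 -7 E
2 5/12 30/61 -5/24 -665/1464 3 -7 S
3 120/181 24/29 -60/181 -3912/5249 3 -6 W
4 12/17 60/109 -6/17 -1164/1853 4 -6 N
5 120/277 120/317 -60/277 -35640/87809 4 -7 E
6 5/12 30/61 -5/24 -665/1464 3 -7 S
7 120/181 24/29 -60/181 -3912/5249 3 -6 W
final 4 -6 N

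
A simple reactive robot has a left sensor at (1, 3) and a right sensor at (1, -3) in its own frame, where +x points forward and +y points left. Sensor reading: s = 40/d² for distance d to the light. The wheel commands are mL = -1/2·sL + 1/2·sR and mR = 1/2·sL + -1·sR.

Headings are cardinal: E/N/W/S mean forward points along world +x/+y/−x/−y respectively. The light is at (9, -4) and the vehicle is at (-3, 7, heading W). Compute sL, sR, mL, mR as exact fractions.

left sensor world pos  = (-4, 4); dL² = 233
right sensor world pos = (-4, 10); dR² = 365
sL = 40/233 = 40/233
sR = 40/365 = 8/73
mL = -1/2·sL + 1/2·sR = -528/17009
mR = 1/2·sL + -1·sR = -404/17009

40/233 8/73 -528/17009 -404/17009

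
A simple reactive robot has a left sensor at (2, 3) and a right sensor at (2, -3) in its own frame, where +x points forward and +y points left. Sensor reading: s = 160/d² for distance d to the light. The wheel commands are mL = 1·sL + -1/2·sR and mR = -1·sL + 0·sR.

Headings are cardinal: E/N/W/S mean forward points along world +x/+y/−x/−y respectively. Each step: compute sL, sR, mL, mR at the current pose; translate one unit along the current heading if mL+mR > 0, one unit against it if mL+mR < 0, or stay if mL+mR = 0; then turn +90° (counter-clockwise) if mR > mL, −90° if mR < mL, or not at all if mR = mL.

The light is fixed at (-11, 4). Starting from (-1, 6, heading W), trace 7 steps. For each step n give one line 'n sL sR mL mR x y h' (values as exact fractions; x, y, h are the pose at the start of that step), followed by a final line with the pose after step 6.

0 32/13 160/89 1808/1157 -32/13 -1 6 W
1 2 40/53 86/53 -2 0 6 N
2 32/37 160/173 2576/6401 -32/37 0 5 E
3 16/17 16/5 -56/85 -16/17 -1 5 S
4 32/13 160/89 1808/1157 -32/13 -1 6 W
5 2 40/53 86/53 -2 0 6 N
6 32/37 160/173 2576/6401 -32/37 0 5 E
final -1 5 S

n=0: pose=(-1,6,W); sL=32/13, sR=160/89; mL=1808/1157, mR=-32/13; mL+mR=-80/89 → advance -1; mR−mL=-4656/1157 → turn -1·90°
n=1: pose=(0,6,N); sL=2, sR=40/53; mL=86/53, mR=-2; mL+mR=-20/53 → advance -1; mR−mL=-192/53 → turn -1·90°
n=2: pose=(0,5,E); sL=32/37, sR=160/173; mL=2576/6401, mR=-32/37; mL+mR=-80/173 → advance -1; mR−mL=-8112/6401 → turn -1·90°
n=3: pose=(-1,5,S); sL=16/17, sR=16/5; mL=-56/85, mR=-16/17; mL+mR=-8/5 → advance -1; mR−mL=-24/85 → turn -1·90°
n=4: pose=(-1,6,W); sL=32/13, sR=160/89; mL=1808/1157, mR=-32/13; mL+mR=-80/89 → advance -1; mR−mL=-4656/1157 → turn -1·90°
n=5: pose=(0,6,N); sL=2, sR=40/53; mL=86/53, mR=-2; mL+mR=-20/53 → advance -1; mR−mL=-192/53 → turn -1·90°
n=6: pose=(0,5,E); sL=32/37, sR=160/173; mL=2576/6401, mR=-32/37; mL+mR=-80/173 → advance -1; mR−mL=-8112/6401 → turn -1·90°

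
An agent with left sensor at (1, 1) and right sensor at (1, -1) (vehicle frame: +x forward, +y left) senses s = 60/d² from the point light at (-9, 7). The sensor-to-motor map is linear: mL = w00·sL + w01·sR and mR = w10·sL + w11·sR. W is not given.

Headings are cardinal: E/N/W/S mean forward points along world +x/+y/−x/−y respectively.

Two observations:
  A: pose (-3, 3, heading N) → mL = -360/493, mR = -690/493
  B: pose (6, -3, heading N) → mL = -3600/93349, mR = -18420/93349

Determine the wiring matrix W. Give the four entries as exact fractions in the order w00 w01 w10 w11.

obs A: pose=(-3,3,N) → sL=30/17, sR=30/29, mL=-360/493, mR=-690/493
obs B: pose=(6,-3,N) → sL=60/277, sR=60/337, mL=-3600/93349, mR=-18420/93349
sensor matrix S = [[30/17, 30/29], [60/277, 60/337]]; det S = 4147200/46021057
solve [mL_A; mL_B] = S·[w00; w01] and [mR_A; mR_B] = S·[w10; w11]:
  w00 = -1, w01 = 1, w10 = -1/2, w11 = -1/2

-1 1 -1/2 -1/2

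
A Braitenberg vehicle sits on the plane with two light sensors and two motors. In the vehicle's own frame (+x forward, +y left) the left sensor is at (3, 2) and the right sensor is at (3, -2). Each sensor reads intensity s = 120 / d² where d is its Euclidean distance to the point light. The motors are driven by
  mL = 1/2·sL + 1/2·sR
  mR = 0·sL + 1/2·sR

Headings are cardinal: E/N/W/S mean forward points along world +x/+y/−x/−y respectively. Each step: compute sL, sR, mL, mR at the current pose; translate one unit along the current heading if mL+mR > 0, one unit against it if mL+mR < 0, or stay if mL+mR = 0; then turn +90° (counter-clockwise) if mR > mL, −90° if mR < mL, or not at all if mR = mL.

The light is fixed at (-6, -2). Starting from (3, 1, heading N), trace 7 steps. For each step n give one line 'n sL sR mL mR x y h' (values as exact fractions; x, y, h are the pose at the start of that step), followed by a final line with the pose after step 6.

0 24/17 120/157 2904/2669 60/157 3 1 N
1 2/3 30/37 82/111 15/37 3 2 E
2 24/29 24/13 504/377 12/13 4 2 S
3 12/5 60/37 372/185 30/37 4 1 W
4 24/17 120/157 2904/2669 60/157 3 1 N
5 2/3 30/37 82/111 15/37 3 2 E
6 24/29 24/13 504/377 12/13 4 2 S
final 4 1 W

n=0: pose=(3,1,N); sL=24/17, sR=120/157; mL=2904/2669, mR=60/157; mL+mR=3924/2669 → advance +1; mR−mL=-12/17 → turn -1·90°
n=1: pose=(3,2,E); sL=2/3, sR=30/37; mL=82/111, mR=15/37; mL+mR=127/111 → advance +1; mR−mL=-1/3 → turn -1·90°
n=2: pose=(4,2,S); sL=24/29, sR=24/13; mL=504/377, mR=12/13; mL+mR=852/377 → advance +1; mR−mL=-12/29 → turn -1·90°
n=3: pose=(4,1,W); sL=12/5, sR=60/37; mL=372/185, mR=30/37; mL+mR=522/185 → advance +1; mR−mL=-6/5 → turn -1·90°
n=4: pose=(3,1,N); sL=24/17, sR=120/157; mL=2904/2669, mR=60/157; mL+mR=3924/2669 → advance +1; mR−mL=-12/17 → turn -1·90°
n=5: pose=(3,2,E); sL=2/3, sR=30/37; mL=82/111, mR=15/37; mL+mR=127/111 → advance +1; mR−mL=-1/3 → turn -1·90°
n=6: pose=(4,2,S); sL=24/29, sR=24/13; mL=504/377, mR=12/13; mL+mR=852/377 → advance +1; mR−mL=-12/29 → turn -1·90°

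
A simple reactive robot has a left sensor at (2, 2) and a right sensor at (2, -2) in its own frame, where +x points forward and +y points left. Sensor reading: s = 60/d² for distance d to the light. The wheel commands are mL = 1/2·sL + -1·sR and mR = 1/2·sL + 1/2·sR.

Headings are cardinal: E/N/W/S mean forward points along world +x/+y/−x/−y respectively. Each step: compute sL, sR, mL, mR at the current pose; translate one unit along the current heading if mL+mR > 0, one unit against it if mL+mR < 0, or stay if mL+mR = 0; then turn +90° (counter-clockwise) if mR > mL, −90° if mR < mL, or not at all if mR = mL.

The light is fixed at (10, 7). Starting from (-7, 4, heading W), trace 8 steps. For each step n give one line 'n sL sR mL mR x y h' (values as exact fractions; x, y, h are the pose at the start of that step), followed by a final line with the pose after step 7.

0 30/193 30/181 -3075/34933 5610/34933 -7 4 W
1 60/281 12/85 -822/23885 4236/23885 -8 4 S
2 3/13 15/73 -171/1898 207/949 -8 3 E
3 12/73 60/229 -3006/16717 3564/16717 -7 3 N
4 30/193 30/181 -3075/34933 5610/34933 -7 4 W
5 60/281 12/85 -822/23885 4236/23885 -8 4 S
6 3/13 15/73 -171/1898 207/949 -8 3 E
7 12/73 60/229 -3006/16717 3564/16717 -7 3 N
final -7 4 W

n=0: pose=(-7,4,W); sL=30/193, sR=30/181; mL=-3075/34933, mR=5610/34933; mL+mR=2535/34933 → advance +1; mR−mL=45/181 → turn +1·90°
n=1: pose=(-8,4,S); sL=60/281, sR=12/85; mL=-822/23885, mR=4236/23885; mL+mR=3414/23885 → advance +1; mR−mL=18/85 → turn +1·90°
n=2: pose=(-8,3,E); sL=3/13, sR=15/73; mL=-171/1898, mR=207/949; mL+mR=243/1898 → advance +1; mR−mL=45/146 → turn +1·90°
n=3: pose=(-7,3,N); sL=12/73, sR=60/229; mL=-3006/16717, mR=3564/16717; mL+mR=558/16717 → advance +1; mR−mL=90/229 → turn +1·90°
n=4: pose=(-7,4,W); sL=30/193, sR=30/181; mL=-3075/34933, mR=5610/34933; mL+mR=2535/34933 → advance +1; mR−mL=45/181 → turn +1·90°
n=5: pose=(-8,4,S); sL=60/281, sR=12/85; mL=-822/23885, mR=4236/23885; mL+mR=3414/23885 → advance +1; mR−mL=18/85 → turn +1·90°
n=6: pose=(-8,3,E); sL=3/13, sR=15/73; mL=-171/1898, mR=207/949; mL+mR=243/1898 → advance +1; mR−mL=45/146 → turn +1·90°
n=7: pose=(-7,3,N); sL=12/73, sR=60/229; mL=-3006/16717, mR=3564/16717; mL+mR=558/16717 → advance +1; mR−mL=90/229 → turn +1·90°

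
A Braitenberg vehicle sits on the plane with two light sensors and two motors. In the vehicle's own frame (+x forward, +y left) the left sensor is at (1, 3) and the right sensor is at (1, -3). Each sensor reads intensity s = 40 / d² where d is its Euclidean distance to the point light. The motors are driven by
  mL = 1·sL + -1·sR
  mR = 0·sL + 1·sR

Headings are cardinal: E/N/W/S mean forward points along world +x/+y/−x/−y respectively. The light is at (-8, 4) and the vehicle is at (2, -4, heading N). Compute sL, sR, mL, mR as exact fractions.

left sensor world pos  = (-1, -3); dL² = 98
right sensor world pos = (5, -3); dR² = 218
sL = 40/98 = 20/49
sR = 40/218 = 20/109
mL = 1·sL + -1·sR = 1200/5341
mR = 0·sL + 1·sR = 20/109

20/49 20/109 1200/5341 20/109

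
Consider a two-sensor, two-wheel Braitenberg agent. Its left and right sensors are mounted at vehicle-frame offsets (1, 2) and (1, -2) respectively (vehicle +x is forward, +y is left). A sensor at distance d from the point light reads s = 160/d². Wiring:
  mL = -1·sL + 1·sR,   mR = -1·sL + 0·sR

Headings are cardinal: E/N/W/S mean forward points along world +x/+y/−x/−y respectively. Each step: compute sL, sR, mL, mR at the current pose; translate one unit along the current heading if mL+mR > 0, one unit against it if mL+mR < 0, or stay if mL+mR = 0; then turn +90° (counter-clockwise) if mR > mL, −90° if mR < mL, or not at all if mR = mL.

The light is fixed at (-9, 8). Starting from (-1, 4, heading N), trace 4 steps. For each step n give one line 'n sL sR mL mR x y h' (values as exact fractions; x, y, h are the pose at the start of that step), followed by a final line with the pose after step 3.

0 32/9 160/109 -2048/981 -32/9 -1 4 N
1 16/9 16/13 -64/117 -16/9 -1 3 E
2 160/117 160/61 8960/7137 -160/117 -2 3 S
3 20/9 4 16/9 -20/9 -2 4 W
final -1 4 N

n=0: pose=(-1,4,N); sL=32/9, sR=160/109; mL=-2048/981, mR=-32/9; mL+mR=-5536/981 → advance -1; mR−mL=-160/109 → turn -1·90°
n=1: pose=(-1,3,E); sL=16/9, sR=16/13; mL=-64/117, mR=-16/9; mL+mR=-272/117 → advance -1; mR−mL=-16/13 → turn -1·90°
n=2: pose=(-2,3,S); sL=160/117, sR=160/61; mL=8960/7137, mR=-160/117; mL+mR=-800/7137 → advance -1; mR−mL=-160/61 → turn -1·90°
n=3: pose=(-2,4,W); sL=20/9, sR=4; mL=16/9, mR=-20/9; mL+mR=-4/9 → advance -1; mR−mL=-4 → turn -1·90°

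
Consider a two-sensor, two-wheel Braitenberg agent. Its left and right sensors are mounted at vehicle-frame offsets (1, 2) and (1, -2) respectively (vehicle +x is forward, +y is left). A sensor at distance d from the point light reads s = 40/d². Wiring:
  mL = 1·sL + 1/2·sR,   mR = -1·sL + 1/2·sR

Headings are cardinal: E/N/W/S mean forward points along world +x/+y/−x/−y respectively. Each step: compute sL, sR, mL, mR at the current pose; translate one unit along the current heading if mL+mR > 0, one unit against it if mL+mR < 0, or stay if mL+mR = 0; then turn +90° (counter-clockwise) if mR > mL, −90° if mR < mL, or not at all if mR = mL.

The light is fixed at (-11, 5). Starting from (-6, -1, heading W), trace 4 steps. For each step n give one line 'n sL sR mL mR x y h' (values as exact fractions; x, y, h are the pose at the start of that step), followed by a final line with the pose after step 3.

n=0: pose=(-6,-1,W); sL=1/2, sR=5/4; mL=9/8, mR=1/8; mL+mR=5/4 → advance +1; mR−mL=-1 → turn -1·90°
n=1: pose=(-7,-1,N); sL=40/29, sR=40/61; mL=3020/1769, mR=-1860/1769; mL+mR=40/61 → advance +1; mR−mL=-80/29 → turn -1·90°
n=2: pose=(-7,0,E); sL=20/17, sR=20/37; mL=910/629, mR=-570/629; mL+mR=20/37 → advance +1; mR−mL=-40/17 → turn -1·90°
n=3: pose=(-6,0,S); sL=8/17, sR=8/9; mL=140/153, mR=-4/153; mL+mR=8/9 → advance +1; mR−mL=-16/17 → turn -1·90°

0 1/2 5/4 9/8 1/8 -6 -1 W
1 40/29 40/61 3020/1769 -1860/1769 -7 -1 N
2 20/17 20/37 910/629 -570/629 -7 0 E
3 8/17 8/9 140/153 -4/153 -6 0 S
final -6 -1 W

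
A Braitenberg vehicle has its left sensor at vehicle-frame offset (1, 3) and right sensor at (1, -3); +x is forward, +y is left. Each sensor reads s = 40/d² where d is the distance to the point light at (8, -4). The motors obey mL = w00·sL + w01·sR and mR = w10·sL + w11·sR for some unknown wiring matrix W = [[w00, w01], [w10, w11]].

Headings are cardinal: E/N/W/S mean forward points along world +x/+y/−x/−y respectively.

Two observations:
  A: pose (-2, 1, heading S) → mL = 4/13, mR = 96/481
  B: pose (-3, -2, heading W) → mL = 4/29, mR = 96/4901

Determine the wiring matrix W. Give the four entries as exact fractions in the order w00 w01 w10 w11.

obs A: pose=(-2,1,S) → sL=8/13, sR=8/37, mL=4/13, mR=96/481
obs B: pose=(-3,-2,W) → sL=8/29, sR=40/169, mL=4/29, mR=96/4901
sensor matrix S = [[8/13, 8/37], [8/29, 40/169]]; det S = 202752/2357381
solve [mL_A; mL_B] = S·[w00; w01] and [mR_A; mR_B] = S·[w10; w11]:
  w00 = 1/2, w01 = 0, w10 = 1/2, w11 = -1/2

1/2 0 1/2 -1/2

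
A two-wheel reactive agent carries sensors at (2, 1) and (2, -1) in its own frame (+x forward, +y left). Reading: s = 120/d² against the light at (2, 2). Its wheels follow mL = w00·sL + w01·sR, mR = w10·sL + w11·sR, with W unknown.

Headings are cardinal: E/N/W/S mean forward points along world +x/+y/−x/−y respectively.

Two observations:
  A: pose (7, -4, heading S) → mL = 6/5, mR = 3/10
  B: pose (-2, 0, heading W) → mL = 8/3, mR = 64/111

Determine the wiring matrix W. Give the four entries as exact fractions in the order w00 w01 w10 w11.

1 0 -1 1

obs A: pose=(7,-4,S) → sL=6/5, sR=3/2, mL=6/5, mR=3/10
obs B: pose=(-2,0,W) → sL=8/3, sR=120/37, mL=8/3, mR=64/111
sensor matrix S = [[6/5, 3/2], [8/3, 120/37]]; det S = -4/37
solve [mL_A; mL_B] = S·[w00; w01] and [mR_A; mR_B] = S·[w10; w11]:
  w00 = 1, w01 = 0, w10 = -1, w11 = 1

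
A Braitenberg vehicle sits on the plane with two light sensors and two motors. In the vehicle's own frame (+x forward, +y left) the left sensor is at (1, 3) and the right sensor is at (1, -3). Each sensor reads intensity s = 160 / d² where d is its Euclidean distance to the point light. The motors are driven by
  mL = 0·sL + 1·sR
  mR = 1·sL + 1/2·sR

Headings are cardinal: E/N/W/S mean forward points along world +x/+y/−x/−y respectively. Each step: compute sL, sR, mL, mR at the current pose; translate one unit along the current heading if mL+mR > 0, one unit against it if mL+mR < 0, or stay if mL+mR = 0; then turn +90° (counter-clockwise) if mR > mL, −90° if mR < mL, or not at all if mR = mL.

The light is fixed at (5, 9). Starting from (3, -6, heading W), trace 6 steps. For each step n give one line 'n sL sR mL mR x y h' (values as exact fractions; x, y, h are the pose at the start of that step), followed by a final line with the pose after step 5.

n=0: pose=(3,-6,W); sL=160/333, sR=160/153; mL=160/153, mR=5680/5661; mL+mR=11600/5661 → advance +1; mR−mL=-80/1887 → turn -1·90°
n=1: pose=(2,-6,N); sL=20/29, sR=40/49; mL=40/49, mR=1560/1421; mL+mR=2720/1421 → advance +1; mR−mL=400/1421 → turn +1·90°
n=2: pose=(2,-5,W); sL=32/61, sR=160/137; mL=160/137, mR=9264/8357; mL+mR=19024/8357 → advance +1; mR−mL=-496/8357 → turn -1·90°
n=3: pose=(1,-5,N); sL=80/109, sR=16/17; mL=16/17, mR=2232/1853; mL+mR=3976/1853 → advance +1; mR−mL=488/1853 → turn +1·90°
n=4: pose=(1,-4,W); sL=160/281, sR=32/25; mL=32/25, mR=8496/7025; mL+mR=17488/7025 → advance +1; mR−mL=-496/7025 → turn -1·90°
n=5: pose=(0,-4,N); sL=10/13, sR=40/37; mL=40/37, mR=630/481; mL+mR=1150/481 → advance +1; mR−mL=110/481 → turn +1·90°

0 160/333 160/153 160/153 5680/5661 3 -6 W
1 20/29 40/49 40/49 1560/1421 2 -6 N
2 32/61 160/137 160/137 9264/8357 2 -5 W
3 80/109 16/17 16/17 2232/1853 1 -5 N
4 160/281 32/25 32/25 8496/7025 1 -4 W
5 10/13 40/37 40/37 630/481 0 -4 N
final 0 -3 W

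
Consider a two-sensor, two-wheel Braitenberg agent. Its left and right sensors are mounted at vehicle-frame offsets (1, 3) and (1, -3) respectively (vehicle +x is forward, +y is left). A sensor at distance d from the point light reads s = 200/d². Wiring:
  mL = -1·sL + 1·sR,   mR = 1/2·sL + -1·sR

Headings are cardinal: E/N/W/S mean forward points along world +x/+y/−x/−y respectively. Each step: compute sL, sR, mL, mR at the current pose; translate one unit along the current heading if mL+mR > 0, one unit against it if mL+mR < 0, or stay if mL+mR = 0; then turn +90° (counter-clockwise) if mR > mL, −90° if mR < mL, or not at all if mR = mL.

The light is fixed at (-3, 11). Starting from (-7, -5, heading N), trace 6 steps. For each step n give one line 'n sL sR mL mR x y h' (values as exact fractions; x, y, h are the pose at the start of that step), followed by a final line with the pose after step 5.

0 100/137 100/113 2400/15481 -8050/15481 -7 -5 N
1 40/41 200/409 -8160/16769 -20/16769 -7 -6 E
2 5/8 10/13 15/104 -95/208 -8 -6 N
3 200/241 200/457 -43200/110137 -2500/110137 -8 -7 E
4 20/37 100/149 720/5513 -2210/5513 -9 -7 N
5 200/281 200/509 -45600/143029 -5300/143029 -9 -8 E
final -10 -8 N

n=0: pose=(-7,-5,N); sL=100/137, sR=100/113; mL=2400/15481, mR=-8050/15481; mL+mR=-50/137 → advance -1; mR−mL=-10450/15481 → turn -1·90°
n=1: pose=(-7,-6,E); sL=40/41, sR=200/409; mL=-8160/16769, mR=-20/16769; mL+mR=-20/41 → advance -1; mR−mL=8140/16769 → turn +1·90°
n=2: pose=(-8,-6,N); sL=5/8, sR=10/13; mL=15/104, mR=-95/208; mL+mR=-5/16 → advance -1; mR−mL=-125/208 → turn -1·90°
n=3: pose=(-8,-7,E); sL=200/241, sR=200/457; mL=-43200/110137, mR=-2500/110137; mL+mR=-100/241 → advance -1; mR−mL=40700/110137 → turn +1·90°
n=4: pose=(-9,-7,N); sL=20/37, sR=100/149; mL=720/5513, mR=-2210/5513; mL+mR=-10/37 → advance -1; mR−mL=-2930/5513 → turn -1·90°
n=5: pose=(-9,-8,E); sL=200/281, sR=200/509; mL=-45600/143029, mR=-5300/143029; mL+mR=-100/281 → advance -1; mR−mL=40300/143029 → turn +1·90°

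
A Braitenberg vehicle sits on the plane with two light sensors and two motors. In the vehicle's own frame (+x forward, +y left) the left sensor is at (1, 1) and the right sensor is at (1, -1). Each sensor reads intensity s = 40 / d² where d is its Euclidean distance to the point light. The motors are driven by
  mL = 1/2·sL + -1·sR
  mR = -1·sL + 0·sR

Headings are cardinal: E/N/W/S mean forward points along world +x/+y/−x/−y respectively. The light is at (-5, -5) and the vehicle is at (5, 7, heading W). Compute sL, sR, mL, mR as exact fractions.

left sensor world pos  = (4, 6); dL² = 202
right sensor world pos = (4, 8); dR² = 250
sL = 40/202 = 20/101
sR = 40/250 = 4/25
mL = 1/2·sL + -1·sR = -154/2525
mR = -1·sL + 0·sR = -20/101

20/101 4/25 -154/2525 -20/101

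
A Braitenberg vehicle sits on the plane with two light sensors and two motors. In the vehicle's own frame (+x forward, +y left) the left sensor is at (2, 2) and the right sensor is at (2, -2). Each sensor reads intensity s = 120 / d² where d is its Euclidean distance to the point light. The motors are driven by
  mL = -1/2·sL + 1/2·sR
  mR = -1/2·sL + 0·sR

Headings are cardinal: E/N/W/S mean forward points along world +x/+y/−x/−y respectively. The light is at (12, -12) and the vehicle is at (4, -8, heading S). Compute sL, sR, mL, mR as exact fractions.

3 15/13 -12/13 -3/2

left sensor world pos  = (6, -10); dL² = 40
right sensor world pos = (2, -10); dR² = 104
sL = 120/40 = 3
sR = 120/104 = 15/13
mL = -1/2·sL + 1/2·sR = -12/13
mR = -1/2·sL + 0·sR = -3/2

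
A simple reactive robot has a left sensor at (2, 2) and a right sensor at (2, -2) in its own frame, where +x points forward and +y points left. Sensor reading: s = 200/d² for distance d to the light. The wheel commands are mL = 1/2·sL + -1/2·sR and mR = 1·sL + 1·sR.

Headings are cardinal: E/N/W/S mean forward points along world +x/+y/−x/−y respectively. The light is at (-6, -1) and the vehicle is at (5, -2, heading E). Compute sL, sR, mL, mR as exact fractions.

left sensor world pos  = (7, 0); dL² = 170
right sensor world pos = (7, -4); dR² = 178
sL = 200/170 = 20/17
sR = 200/178 = 100/89
mL = 1/2·sL + -1/2·sR = 40/1513
mR = 1·sL + 1·sR = 3480/1513

20/17 100/89 40/1513 3480/1513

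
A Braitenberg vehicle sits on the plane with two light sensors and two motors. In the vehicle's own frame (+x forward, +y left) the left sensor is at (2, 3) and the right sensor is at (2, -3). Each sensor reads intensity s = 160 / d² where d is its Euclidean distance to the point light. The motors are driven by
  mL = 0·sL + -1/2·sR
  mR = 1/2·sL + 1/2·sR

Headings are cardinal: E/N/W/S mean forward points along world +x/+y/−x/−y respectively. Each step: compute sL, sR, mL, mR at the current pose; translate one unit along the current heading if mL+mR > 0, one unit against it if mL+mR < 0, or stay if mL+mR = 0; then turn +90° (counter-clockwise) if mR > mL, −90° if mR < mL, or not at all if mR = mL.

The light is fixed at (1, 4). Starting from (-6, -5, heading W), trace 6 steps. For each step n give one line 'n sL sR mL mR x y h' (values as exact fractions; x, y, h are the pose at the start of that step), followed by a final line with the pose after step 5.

0 32/45 160/117 -80/117 608/585 -6 -5 W
1 80/73 80/121 -40/121 7760/8833 -7 -5 S
2 32/17 32/41 -16/41 928/697 -7 -6 E
3 40/41 2 -1 61/41 -6 -6 N
4 32/45 160/117 -80/117 608/585 -6 -5 W
5 80/73 80/121 -40/121 7760/8833 -7 -5 S
final -7 -6 E

n=0: pose=(-6,-5,W); sL=32/45, sR=160/117; mL=-80/117, mR=608/585; mL+mR=16/45 → advance +1; mR−mL=112/65 → turn +1·90°
n=1: pose=(-7,-5,S); sL=80/73, sR=80/121; mL=-40/121, mR=7760/8833; mL+mR=40/73 → advance +1; mR−mL=10680/8833 → turn +1·90°
n=2: pose=(-7,-6,E); sL=32/17, sR=32/41; mL=-16/41, mR=928/697; mL+mR=16/17 → advance +1; mR−mL=1200/697 → turn +1·90°
n=3: pose=(-6,-6,N); sL=40/41, sR=2; mL=-1, mR=61/41; mL+mR=20/41 → advance +1; mR−mL=102/41 → turn +1·90°
n=4: pose=(-6,-5,W); sL=32/45, sR=160/117; mL=-80/117, mR=608/585; mL+mR=16/45 → advance +1; mR−mL=112/65 → turn +1·90°
n=5: pose=(-7,-5,S); sL=80/73, sR=80/121; mL=-40/121, mR=7760/8833; mL+mR=40/73 → advance +1; mR−mL=10680/8833 → turn +1·90°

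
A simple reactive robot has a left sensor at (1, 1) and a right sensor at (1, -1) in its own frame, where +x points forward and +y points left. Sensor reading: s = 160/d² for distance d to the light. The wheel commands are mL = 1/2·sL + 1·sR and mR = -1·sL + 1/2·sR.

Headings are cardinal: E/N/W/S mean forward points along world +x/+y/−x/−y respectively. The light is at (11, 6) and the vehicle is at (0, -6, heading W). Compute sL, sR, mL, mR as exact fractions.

160/313 32/53 14256/16589 -3472/16589

left sensor world pos  = (-1, -7); dL² = 313
right sensor world pos = (-1, -5); dR² = 265
sL = 160/313 = 160/313
sR = 160/265 = 32/53
mL = 1/2·sL + 1·sR = 14256/16589
mR = -1·sL + 1/2·sR = -3472/16589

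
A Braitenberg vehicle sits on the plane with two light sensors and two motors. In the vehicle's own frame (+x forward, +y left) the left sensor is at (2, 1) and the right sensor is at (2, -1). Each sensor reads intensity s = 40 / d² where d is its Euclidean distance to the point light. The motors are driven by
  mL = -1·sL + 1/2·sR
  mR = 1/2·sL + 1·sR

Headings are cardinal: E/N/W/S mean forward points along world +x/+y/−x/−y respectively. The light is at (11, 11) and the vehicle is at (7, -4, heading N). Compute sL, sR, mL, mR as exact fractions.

20/97 20/89 -810/8633 2830/8633

left sensor world pos  = (6, -2); dL² = 194
right sensor world pos = (8, -2); dR² = 178
sL = 40/194 = 20/97
sR = 40/178 = 20/89
mL = -1·sL + 1/2·sR = -810/8633
mR = 1/2·sL + 1·sR = 2830/8633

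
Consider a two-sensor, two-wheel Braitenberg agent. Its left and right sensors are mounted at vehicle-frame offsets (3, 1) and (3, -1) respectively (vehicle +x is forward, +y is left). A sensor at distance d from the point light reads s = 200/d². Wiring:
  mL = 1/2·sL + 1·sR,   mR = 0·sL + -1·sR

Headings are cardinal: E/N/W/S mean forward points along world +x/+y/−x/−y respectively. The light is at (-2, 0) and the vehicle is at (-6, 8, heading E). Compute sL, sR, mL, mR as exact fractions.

left sensor world pos  = (-3, 9); dL² = 82
right sensor world pos = (-3, 7); dR² = 50
sL = 200/82 = 100/41
sR = 200/50 = 4
mL = 1/2·sL + 1·sR = 214/41
mR = 0·sL + -1·sR = -4

100/41 4 214/41 -4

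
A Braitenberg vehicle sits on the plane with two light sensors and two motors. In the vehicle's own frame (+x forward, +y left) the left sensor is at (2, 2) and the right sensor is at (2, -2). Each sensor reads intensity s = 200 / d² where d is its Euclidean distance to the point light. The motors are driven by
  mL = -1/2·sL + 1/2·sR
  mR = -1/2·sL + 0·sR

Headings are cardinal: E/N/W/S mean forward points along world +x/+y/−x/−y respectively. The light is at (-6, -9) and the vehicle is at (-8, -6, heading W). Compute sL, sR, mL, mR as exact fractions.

left sensor world pos  = (-10, -8); dL² = 17
right sensor world pos = (-10, -4); dR² = 41
sL = 200/17 = 200/17
sR = 200/41 = 200/41
mL = -1/2·sL + 1/2·sR = -2400/697
mR = -1/2·sL + 0·sR = -100/17

200/17 200/41 -2400/697 -100/17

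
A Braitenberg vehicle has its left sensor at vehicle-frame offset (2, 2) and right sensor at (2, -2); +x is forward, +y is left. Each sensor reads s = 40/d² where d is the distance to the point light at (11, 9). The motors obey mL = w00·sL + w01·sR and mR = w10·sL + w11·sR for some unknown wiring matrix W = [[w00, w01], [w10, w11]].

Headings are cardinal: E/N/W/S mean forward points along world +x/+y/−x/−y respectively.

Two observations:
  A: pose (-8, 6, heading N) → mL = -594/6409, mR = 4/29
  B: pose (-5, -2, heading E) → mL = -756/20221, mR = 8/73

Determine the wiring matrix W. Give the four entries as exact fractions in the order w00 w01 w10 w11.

obs A: pose=(-8,6,N) → sL=20/221, sR=4/29, mL=-594/6409, mR=4/29
obs B: pose=(-5,-2,E) → sL=40/277, sR=8/73, mL=-756/20221, mR=8/73
sensor matrix S = [[20/221, 4/29], [40/277, 8/73]]; det S = -1296000/129596389
solve [mL_A; mL_B] = S·[w00; w01] and [mR_A; mR_B] = S·[w10; w11]:
  w00 = 1/2, w01 = -1, w10 = 0, w11 = 1

1/2 -1 0 1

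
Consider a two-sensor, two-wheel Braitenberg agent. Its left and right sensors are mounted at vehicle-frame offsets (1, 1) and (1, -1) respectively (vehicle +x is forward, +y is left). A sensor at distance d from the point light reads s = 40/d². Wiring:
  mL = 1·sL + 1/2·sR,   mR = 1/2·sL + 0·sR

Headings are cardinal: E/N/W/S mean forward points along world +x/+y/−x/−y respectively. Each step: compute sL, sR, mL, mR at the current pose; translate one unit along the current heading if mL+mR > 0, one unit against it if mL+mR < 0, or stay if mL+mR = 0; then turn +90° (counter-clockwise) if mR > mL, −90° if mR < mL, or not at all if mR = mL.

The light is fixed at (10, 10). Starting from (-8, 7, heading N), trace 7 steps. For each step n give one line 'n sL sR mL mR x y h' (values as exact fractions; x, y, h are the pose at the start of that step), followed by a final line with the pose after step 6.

0 8/73 40/293 3804/21389 4/73 -8 7 N
1 4/29 20/149 886/4321 2/29 -8 8 E
2 8/53 40/333 3724/17649 4/53 -7 8 S
3 2/17 5/41 249/1394 1/17 -7 7 W
4 8/73 40/293 3804/21389 4/73 -8 7 N
5 4/29 20/149 886/4321 2/29 -8 8 E
6 8/53 40/333 3724/17649 4/53 -7 8 S
final -7 7 W

n=0: pose=(-8,7,N); sL=8/73, sR=40/293; mL=3804/21389, mR=4/73; mL+mR=4976/21389 → advance +1; mR−mL=-2632/21389 → turn -1·90°
n=1: pose=(-8,8,E); sL=4/29, sR=20/149; mL=886/4321, mR=2/29; mL+mR=1184/4321 → advance +1; mR−mL=-588/4321 → turn -1·90°
n=2: pose=(-7,8,S); sL=8/53, sR=40/333; mL=3724/17649, mR=4/53; mL+mR=5056/17649 → advance +1; mR−mL=-2392/17649 → turn -1·90°
n=3: pose=(-7,7,W); sL=2/17, sR=5/41; mL=249/1394, mR=1/17; mL+mR=331/1394 → advance +1; mR−mL=-167/1394 → turn -1·90°
n=4: pose=(-8,7,N); sL=8/73, sR=40/293; mL=3804/21389, mR=4/73; mL+mR=4976/21389 → advance +1; mR−mL=-2632/21389 → turn -1·90°
n=5: pose=(-8,8,E); sL=4/29, sR=20/149; mL=886/4321, mR=2/29; mL+mR=1184/4321 → advance +1; mR−mL=-588/4321 → turn -1·90°
n=6: pose=(-7,8,S); sL=8/53, sR=40/333; mL=3724/17649, mR=4/53; mL+mR=5056/17649 → advance +1; mR−mL=-2392/17649 → turn -1·90°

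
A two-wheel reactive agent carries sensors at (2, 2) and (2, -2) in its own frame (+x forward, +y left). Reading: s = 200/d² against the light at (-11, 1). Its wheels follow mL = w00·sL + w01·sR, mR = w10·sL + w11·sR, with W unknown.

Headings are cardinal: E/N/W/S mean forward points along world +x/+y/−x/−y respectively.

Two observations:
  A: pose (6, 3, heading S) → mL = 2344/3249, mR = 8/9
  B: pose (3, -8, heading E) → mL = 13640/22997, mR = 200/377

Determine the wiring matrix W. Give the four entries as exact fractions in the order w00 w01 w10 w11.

1/2 1/2 0 1

obs A: pose=(6,3,S) → sL=200/361, sR=8/9, mL=2344/3249, mR=8/9
obs B: pose=(3,-8,E) → sL=40/61, sR=200/377, mL=13640/22997, mR=200/377
sensor matrix S = [[200/361, 8/9], [40/61, 200/377]]; det S = -21591040/74717253
solve [mL_A; mL_B] = S·[w00; w01] and [mR_A; mR_B] = S·[w10; w11]:
  w00 = 1/2, w01 = 1/2, w10 = 0, w11 = 1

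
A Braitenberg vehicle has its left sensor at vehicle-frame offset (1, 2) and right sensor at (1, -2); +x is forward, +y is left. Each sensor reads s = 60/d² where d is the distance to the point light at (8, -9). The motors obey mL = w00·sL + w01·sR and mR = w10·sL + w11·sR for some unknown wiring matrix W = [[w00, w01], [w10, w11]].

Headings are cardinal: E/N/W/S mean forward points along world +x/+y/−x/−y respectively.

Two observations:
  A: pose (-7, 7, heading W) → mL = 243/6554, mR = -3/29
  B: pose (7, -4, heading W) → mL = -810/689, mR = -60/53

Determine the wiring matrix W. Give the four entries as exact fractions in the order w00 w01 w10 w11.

obs A: pose=(-7,7,W) → sL=15/113, sR=3/29, mL=243/6554, mR=-3/29
obs B: pose=(7,-4,W) → sL=60/13, sR=60/53, mL=-810/689, mR=-60/53
sensor matrix S = [[15/113, 3/29], [60/13, 60/53]]; det S = -738720/2257853
solve [mL_A; mL_B] = S·[w00; w01] and [mR_A; mR_B] = S·[w10; w11]:
  w00 = -1/2, w01 = 1, w10 = 0, w11 = -1

-1/2 1 0 -1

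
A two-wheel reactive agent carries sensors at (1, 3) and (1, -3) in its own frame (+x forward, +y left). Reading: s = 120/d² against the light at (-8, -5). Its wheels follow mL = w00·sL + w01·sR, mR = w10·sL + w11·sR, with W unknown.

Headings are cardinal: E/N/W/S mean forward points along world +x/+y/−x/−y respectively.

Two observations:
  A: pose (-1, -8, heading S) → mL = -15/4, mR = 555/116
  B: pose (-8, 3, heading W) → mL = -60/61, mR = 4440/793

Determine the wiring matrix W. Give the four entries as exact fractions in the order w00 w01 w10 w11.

0 -1 1 1

obs A: pose=(-1,-8,S) → sL=30/29, sR=15/4, mL=-15/4, mR=555/116
obs B: pose=(-8,3,W) → sL=60/13, sR=60/61, mL=-60/61, mR=4440/793
sensor matrix S = [[30/29, 15/4], [60/13, 60/61]]; det S = -374625/22997
solve [mL_A; mL_B] = S·[w00; w01] and [mR_A; mR_B] = S·[w10; w11]:
  w00 = 0, w01 = -1, w10 = 1, w11 = 1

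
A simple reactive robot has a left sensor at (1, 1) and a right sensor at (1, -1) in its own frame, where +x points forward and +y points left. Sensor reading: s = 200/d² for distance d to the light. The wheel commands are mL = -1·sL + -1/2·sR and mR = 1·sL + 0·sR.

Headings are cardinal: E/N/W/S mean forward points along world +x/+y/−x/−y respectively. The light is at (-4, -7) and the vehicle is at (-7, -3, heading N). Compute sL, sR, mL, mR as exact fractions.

left sensor world pos  = (-8, -2); dL² = 41
right sensor world pos = (-6, -2); dR² = 29
sL = 200/41 = 200/41
sR = 200/29 = 200/29
mL = -1·sL + -1/2·sR = -9900/1189
mR = 1·sL + 0·sR = 200/41

200/41 200/29 -9900/1189 200/41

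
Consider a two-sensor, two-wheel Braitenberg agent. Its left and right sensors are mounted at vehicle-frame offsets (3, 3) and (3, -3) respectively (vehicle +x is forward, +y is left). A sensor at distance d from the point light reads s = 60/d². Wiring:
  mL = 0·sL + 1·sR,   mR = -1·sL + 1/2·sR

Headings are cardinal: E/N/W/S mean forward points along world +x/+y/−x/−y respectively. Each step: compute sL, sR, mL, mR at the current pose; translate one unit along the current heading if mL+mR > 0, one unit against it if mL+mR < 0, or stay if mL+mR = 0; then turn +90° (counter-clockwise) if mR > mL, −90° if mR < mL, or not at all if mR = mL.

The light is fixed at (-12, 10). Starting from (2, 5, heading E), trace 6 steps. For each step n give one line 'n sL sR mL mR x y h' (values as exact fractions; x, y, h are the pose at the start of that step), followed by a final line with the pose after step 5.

n=0: pose=(2,5,E); sL=60/293, sR=60/353; mL=60/353, mR=-12390/103429; mL+mR=5190/103429 → advance +1; mR−mL=-29970/103429 → turn -1·90°
n=1: pose=(3,5,S); sL=15/97, sR=15/52; mL=15/52, mR=-105/10088; mL+mR=2805/10088 → advance +1; mR−mL=-3015/10088 → turn -1·90°
n=2: pose=(3,4,W); sL=4/15, sR=20/51; mL=20/51, mR=-6/85; mL+mR=82/255 → advance +1; mR−mL=-118/255 → turn -1·90°
n=3: pose=(2,4,N); sL=6/13, sR=30/149; mL=30/149, mR=-699/1937; mL+mR=-309/1937 → advance -1; mR−mL=-1089/1937 → turn -1·90°
n=4: pose=(2,3,E); sL=12/61, sR=60/389; mL=60/389, mR=-2838/23729; mL+mR=822/23729 → advance +1; mR−mL=-6498/23729 → turn -1·90°
n=5: pose=(3,3,S); sL=15/106, sR=15/61; mL=15/61, mR=-60/3233; mL+mR=735/3233 → advance +1; mR−mL=-855/3233 → turn -1·90°

0 60/293 60/353 60/353 -12390/103429 2 5 E
1 15/97 15/52 15/52 -105/10088 3 5 S
2 4/15 20/51 20/51 -6/85 3 4 W
3 6/13 30/149 30/149 -699/1937 2 4 N
4 12/61 60/389 60/389 -2838/23729 2 3 E
5 15/106 15/61 15/61 -60/3233 3 3 S
final 3 2 W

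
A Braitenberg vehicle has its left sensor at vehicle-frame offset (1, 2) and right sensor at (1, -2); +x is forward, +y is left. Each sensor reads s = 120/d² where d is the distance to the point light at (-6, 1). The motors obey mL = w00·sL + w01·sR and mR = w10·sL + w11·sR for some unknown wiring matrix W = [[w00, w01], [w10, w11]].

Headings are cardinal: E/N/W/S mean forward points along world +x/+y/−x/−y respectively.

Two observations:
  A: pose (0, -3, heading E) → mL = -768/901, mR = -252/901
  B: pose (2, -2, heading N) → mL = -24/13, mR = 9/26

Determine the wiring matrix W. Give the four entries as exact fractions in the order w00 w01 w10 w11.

obs A: pose=(0,-3,E) → sL=120/53, sR=24/17, mL=-768/901, mR=-252/901
obs B: pose=(2,-2,N) → sL=3, sR=15/13, mL=-24/13, mR=9/26
sensor matrix S = [[120/53, 24/17], [3, 15/13]]; det S = -19008/11713
solve [mL_A; mL_B] = S·[w00; w01] and [mR_A; mR_B] = S·[w10; w11]:
  w00 = -1, w01 = 1, w10 = 1/2, w11 = -1

-1 1 1/2 -1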